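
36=36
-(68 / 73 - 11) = 735 / 73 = 10.07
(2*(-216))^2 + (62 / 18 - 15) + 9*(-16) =1678216 / 9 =186468.44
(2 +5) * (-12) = -84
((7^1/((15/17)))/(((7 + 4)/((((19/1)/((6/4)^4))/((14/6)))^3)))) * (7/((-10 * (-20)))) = 59700736/568346625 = 0.11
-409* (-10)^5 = 40900000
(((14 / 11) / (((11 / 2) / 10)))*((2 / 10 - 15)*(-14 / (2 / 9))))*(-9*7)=-16447536 / 121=-135930.05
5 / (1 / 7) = 35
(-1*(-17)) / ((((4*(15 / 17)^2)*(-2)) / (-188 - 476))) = 1812.35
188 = 188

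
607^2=368449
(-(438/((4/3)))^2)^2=186320859201/16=11645053700.06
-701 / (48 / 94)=-32947 / 24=-1372.79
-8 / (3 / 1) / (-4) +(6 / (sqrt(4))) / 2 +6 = 49 / 6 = 8.17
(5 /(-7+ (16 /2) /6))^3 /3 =-1125 /4913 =-0.23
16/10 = 8/5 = 1.60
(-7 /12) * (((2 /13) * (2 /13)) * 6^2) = -84 /169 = -0.50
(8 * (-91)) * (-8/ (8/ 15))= 10920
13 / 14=0.93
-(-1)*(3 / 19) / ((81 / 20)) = 20 / 513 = 0.04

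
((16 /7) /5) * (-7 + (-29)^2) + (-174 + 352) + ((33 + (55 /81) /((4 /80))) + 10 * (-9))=1462399 /2835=515.84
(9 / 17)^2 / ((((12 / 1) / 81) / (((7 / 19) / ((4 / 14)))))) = 107163 / 43928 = 2.44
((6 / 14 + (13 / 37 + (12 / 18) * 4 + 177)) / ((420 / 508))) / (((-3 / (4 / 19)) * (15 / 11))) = -783476716 / 69755175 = -11.23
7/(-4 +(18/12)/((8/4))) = -28/13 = -2.15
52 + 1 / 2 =105 / 2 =52.50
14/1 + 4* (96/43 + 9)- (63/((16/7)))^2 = -7713979/11008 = -700.76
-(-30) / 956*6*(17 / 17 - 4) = -135 / 239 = -0.56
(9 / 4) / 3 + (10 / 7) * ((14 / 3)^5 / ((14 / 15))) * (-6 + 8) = 2195443 / 324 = 6776.06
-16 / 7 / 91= -16 / 637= -0.03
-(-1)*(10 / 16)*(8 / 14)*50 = 125 / 7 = 17.86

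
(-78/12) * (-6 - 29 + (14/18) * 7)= 1729/9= 192.11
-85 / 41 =-2.07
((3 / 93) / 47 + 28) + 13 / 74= 28.18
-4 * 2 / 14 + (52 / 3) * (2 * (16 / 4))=2900 / 21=138.10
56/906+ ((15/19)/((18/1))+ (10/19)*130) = 1179619/17214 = 68.53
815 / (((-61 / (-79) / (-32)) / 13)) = -26784160 / 61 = -439084.59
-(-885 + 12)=873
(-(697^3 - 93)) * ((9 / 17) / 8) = -761869755 / 34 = -22407933.97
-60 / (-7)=60 / 7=8.57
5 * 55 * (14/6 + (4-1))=4400/3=1466.67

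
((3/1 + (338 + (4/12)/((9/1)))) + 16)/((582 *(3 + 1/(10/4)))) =24100/133569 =0.18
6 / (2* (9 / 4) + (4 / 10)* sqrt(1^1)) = 60 / 49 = 1.22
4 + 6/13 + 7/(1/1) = 11.46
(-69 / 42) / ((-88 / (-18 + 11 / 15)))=-851 / 2640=-0.32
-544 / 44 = -136 / 11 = -12.36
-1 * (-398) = 398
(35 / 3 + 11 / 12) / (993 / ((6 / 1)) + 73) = 151 / 2862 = 0.05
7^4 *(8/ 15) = 19208/ 15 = 1280.53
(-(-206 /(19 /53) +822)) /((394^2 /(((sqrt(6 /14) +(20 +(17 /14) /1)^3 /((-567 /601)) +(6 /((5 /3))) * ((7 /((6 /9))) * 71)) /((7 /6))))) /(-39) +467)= -15344853777283616718933258900 /29007863916823214103041764171 +393686452763997120000 * sqrt(21) /29007863916823214103041764171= -0.53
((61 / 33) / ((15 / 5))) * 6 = 3.70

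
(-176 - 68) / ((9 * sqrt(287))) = -244 * sqrt(287) / 2583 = -1.60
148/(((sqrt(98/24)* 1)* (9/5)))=1480* sqrt(3)/63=40.69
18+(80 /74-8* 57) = -16166 /37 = -436.92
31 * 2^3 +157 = 405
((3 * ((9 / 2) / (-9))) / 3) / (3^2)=-1 / 18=-0.06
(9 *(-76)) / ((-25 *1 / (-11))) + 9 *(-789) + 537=-171624 / 25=-6864.96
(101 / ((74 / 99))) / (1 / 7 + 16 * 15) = 69993 / 124394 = 0.56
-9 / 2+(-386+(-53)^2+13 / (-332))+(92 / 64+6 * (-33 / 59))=189340931 / 78352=2416.54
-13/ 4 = -3.25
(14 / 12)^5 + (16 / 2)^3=3998119 / 7776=514.16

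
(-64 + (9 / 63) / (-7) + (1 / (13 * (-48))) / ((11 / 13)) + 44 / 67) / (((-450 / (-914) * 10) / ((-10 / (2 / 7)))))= 50196618139 / 111434400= 450.46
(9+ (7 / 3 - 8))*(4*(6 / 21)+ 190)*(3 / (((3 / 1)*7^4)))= 4460 / 16807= 0.27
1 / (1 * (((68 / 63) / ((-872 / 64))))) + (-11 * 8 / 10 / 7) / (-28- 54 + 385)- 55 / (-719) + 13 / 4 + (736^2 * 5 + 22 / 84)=1604961454222393 / 592571040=2708470.96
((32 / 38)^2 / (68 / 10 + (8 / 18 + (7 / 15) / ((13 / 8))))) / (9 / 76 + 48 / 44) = 0.08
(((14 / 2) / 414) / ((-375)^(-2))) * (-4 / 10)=-21875 / 23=-951.09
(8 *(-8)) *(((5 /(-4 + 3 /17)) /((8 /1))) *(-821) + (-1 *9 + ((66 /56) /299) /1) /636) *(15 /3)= -42940.09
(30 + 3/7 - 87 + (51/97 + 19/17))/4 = -317017/23086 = -13.73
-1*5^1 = -5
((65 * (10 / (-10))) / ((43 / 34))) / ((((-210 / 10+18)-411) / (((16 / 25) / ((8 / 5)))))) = 442 / 8901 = 0.05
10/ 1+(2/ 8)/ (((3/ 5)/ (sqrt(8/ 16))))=5 * sqrt(2)/ 24+10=10.29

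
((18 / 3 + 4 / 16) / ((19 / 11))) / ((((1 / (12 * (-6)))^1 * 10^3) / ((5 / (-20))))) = 99 / 1520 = 0.07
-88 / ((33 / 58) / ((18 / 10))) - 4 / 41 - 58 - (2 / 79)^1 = -5449988 / 16195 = -336.52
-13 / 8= -1.62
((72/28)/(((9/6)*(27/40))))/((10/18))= 32/7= 4.57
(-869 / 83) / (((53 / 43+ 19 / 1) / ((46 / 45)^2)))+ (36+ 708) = 54356258714 / 73112625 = 743.46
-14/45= -0.31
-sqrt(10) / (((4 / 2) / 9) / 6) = -27 * sqrt(10) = -85.38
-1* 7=-7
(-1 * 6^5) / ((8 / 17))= -16524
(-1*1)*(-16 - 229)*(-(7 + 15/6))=-4655/2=-2327.50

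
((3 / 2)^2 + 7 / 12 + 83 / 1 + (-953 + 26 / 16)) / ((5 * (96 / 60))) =-20773 / 192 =-108.19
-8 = -8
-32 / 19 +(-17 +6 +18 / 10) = -1034 / 95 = -10.88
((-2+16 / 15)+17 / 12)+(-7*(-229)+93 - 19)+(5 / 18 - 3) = 301457 / 180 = 1674.76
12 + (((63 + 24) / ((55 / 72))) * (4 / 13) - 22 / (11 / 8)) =31.04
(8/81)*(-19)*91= -13832/81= -170.77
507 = 507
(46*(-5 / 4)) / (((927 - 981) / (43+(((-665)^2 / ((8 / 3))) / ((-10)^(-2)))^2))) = 126504783685566655 / 432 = 292835147420293.18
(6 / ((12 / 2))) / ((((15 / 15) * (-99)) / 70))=-70 / 99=-0.71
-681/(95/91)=-61971/95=-652.33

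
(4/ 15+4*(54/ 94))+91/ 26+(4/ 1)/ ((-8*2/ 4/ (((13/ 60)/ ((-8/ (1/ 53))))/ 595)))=4314493171/ 711429600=6.06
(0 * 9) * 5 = 0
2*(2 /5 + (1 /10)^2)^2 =1681 /5000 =0.34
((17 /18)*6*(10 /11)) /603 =170 /19899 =0.01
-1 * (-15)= 15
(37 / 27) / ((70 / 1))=37 / 1890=0.02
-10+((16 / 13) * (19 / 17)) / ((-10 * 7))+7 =-23357 / 7735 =-3.02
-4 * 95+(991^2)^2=964483090181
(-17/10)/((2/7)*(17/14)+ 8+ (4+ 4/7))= -833/6330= -0.13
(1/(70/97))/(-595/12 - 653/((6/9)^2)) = -291/318955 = -0.00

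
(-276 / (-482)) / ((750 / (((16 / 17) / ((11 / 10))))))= 736 / 1126675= 0.00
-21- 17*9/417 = -2970/139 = -21.37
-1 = -1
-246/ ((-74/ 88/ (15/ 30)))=5412/ 37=146.27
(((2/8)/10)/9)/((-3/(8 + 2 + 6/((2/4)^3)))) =-29/540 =-0.05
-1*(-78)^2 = -6084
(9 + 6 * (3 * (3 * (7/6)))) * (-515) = -37080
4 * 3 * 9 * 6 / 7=648 / 7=92.57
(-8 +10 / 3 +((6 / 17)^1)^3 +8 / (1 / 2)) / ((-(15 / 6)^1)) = -67076 / 14739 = -4.55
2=2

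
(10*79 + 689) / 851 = 1479 / 851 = 1.74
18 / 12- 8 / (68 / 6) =27 / 34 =0.79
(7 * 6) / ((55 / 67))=2814 / 55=51.16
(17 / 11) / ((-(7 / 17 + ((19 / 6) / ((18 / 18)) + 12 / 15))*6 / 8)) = -11560 / 24563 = -0.47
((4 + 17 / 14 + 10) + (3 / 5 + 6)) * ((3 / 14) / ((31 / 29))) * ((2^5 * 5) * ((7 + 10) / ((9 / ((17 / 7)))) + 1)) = 41566976 / 10633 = 3909.24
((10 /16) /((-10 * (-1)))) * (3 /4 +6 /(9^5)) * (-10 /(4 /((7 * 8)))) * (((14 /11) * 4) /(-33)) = 14468965 /14289858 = 1.01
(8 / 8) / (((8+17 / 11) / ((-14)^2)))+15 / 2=28.03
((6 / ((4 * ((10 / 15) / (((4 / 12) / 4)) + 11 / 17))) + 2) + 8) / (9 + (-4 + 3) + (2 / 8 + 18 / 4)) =1994 / 2499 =0.80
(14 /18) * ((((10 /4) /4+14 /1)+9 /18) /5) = 847 /360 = 2.35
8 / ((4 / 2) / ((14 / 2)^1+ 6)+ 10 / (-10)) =-9.45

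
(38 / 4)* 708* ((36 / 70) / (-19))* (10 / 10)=-6372 / 35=-182.06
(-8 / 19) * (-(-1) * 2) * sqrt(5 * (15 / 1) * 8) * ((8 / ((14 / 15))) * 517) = -4963200 * sqrt(6) / 133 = -91408.33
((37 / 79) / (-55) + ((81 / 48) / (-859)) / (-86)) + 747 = 3836339582467 / 5135720480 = 746.99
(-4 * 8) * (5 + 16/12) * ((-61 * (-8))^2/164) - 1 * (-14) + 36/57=-687725678/2337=-294277.14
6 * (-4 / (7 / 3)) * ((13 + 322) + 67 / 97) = -2344464 / 679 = -3452.82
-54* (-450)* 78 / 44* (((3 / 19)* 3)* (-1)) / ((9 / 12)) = -27206.70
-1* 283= -283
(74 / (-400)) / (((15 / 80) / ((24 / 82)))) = -296 / 1025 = -0.29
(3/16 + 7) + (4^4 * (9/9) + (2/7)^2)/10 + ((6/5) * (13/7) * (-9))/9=119823/3920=30.57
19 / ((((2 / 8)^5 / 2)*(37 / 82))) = 3190784 / 37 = 86237.41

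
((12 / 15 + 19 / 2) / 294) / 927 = 1 / 26460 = 0.00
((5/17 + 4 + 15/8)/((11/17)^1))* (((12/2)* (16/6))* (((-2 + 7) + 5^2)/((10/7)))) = 35238/11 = 3203.45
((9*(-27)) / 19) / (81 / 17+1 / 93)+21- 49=-30.68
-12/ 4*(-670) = 2010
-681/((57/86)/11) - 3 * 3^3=-216281/19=-11383.21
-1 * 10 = -10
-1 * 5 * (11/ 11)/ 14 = -5/ 14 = -0.36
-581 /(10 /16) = -4648 /5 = -929.60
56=56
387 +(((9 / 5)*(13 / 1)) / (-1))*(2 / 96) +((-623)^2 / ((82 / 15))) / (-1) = -231609639 / 3280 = -70612.69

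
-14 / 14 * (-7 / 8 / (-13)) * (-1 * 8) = 7 / 13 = 0.54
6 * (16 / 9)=32 / 3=10.67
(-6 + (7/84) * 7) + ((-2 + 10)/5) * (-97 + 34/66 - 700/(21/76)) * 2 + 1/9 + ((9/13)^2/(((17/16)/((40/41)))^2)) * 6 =-1368490553701793/162561407580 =-8418.30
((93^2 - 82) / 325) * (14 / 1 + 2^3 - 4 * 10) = -11862 / 25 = -474.48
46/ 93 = 0.49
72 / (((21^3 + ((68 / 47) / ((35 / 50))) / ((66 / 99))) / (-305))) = -2408280 / 1015963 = -2.37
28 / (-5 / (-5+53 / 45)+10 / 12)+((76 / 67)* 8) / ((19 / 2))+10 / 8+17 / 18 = 43243261 / 2665260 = 16.22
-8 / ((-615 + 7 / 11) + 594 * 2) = -44 / 3155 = -0.01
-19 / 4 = -4.75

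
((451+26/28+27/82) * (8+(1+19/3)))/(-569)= -1990236/163303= -12.19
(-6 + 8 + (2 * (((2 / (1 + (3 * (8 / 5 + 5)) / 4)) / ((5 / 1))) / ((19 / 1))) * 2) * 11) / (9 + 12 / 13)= 63362 / 291669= 0.22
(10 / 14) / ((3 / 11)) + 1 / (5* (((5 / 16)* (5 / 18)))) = 12923 / 2625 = 4.92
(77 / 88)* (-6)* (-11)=231 / 4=57.75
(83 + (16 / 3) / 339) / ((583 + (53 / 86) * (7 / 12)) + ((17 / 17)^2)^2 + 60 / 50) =2963560 / 20903757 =0.14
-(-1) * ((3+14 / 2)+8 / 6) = 34 / 3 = 11.33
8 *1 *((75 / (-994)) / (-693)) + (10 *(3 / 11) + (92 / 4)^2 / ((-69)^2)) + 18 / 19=24779659 / 6543999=3.79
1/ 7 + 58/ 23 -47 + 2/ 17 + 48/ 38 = -42.95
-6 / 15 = -2 / 5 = -0.40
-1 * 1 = -1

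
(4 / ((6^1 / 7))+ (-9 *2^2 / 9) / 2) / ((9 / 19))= 5.63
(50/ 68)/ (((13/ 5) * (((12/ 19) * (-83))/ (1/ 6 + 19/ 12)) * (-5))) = 0.00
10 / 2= 5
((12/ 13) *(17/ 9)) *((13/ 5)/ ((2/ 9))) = 102/ 5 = 20.40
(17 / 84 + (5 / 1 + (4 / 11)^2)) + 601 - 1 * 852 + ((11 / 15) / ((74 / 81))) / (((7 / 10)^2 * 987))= -212765572493 / 866084604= -245.66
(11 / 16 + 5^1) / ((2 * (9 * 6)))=91 / 1728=0.05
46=46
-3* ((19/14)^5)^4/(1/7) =-9434.75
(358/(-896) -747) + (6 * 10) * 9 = -92915/448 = -207.40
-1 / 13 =-0.08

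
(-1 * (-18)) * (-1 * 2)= -36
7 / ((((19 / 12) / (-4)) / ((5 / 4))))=-420 / 19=-22.11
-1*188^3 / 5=-6644672 / 5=-1328934.40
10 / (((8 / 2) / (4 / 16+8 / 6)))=95 / 24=3.96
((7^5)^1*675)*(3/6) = 11344725/2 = 5672362.50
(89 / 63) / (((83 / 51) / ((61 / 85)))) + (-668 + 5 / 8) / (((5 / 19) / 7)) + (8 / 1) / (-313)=-387381317177 / 21822360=-17751.58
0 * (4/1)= 0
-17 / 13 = -1.31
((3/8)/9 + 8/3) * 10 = 325/12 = 27.08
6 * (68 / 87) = 136 / 29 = 4.69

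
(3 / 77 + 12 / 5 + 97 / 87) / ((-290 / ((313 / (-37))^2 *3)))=-5831016911 / 2216308325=-2.63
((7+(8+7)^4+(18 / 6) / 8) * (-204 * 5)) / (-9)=34430015 / 6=5738335.83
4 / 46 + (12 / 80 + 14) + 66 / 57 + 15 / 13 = 16.55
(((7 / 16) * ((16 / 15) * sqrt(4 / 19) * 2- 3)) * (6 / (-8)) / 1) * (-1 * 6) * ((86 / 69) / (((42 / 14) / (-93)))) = 83979 / 368- 37324 * sqrt(19) / 2185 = 153.75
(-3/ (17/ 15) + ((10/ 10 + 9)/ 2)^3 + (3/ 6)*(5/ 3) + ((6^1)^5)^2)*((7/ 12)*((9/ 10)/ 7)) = 4534972.44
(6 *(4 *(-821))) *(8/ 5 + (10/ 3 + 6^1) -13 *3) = 2765128/ 5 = 553025.60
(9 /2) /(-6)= -3 /4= -0.75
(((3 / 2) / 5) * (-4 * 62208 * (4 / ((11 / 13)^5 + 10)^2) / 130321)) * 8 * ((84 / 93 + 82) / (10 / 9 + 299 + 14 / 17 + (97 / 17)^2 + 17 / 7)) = -1712142833854357996535808 / 41202465994715053434546379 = -0.04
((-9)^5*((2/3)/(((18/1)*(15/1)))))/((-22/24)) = 8748/55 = 159.05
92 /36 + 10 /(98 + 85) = 1433 /549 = 2.61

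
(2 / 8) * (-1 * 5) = -5 / 4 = -1.25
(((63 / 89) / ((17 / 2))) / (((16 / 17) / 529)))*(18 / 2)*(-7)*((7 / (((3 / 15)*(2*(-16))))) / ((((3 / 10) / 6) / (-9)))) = -3306871575 / 5696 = -580560.32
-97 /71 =-1.37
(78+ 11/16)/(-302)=-1259/4832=-0.26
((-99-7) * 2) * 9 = -1908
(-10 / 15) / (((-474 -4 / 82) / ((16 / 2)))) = 164 / 14577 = 0.01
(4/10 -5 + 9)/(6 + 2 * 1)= 11/20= 0.55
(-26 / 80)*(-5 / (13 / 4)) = 1 / 2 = 0.50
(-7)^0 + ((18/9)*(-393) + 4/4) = -784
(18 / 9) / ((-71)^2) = 2 / 5041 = 0.00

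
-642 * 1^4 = -642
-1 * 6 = -6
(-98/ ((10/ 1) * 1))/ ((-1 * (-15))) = -49/ 75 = -0.65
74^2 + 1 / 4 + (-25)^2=24405 / 4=6101.25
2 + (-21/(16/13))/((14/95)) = -3641/32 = -113.78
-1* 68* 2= -136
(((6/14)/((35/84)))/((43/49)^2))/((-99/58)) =-0.78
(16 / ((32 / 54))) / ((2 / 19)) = 513 / 2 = 256.50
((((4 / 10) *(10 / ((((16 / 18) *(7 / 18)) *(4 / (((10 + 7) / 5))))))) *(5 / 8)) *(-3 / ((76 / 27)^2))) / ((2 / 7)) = -3011499 / 369664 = -8.15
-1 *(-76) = 76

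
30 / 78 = 5 / 13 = 0.38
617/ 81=7.62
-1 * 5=-5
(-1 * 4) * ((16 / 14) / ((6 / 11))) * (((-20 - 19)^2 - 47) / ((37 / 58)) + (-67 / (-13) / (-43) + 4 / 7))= -58888821200 / 3040401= -19368.77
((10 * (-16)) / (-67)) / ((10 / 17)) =272 / 67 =4.06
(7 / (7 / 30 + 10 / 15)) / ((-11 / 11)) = -70 / 9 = -7.78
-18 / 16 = -9 / 8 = -1.12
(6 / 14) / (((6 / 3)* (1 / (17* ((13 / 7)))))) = 663 / 98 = 6.77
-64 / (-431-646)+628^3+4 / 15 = 1333719925276 / 5385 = 247673152.33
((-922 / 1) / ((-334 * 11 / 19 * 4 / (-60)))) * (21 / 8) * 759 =-190376865 / 1336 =-142497.65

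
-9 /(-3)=3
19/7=2.71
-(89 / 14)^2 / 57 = -7921 / 11172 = -0.71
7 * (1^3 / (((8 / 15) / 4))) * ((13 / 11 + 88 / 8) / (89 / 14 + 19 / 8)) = 131320 / 1793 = 73.24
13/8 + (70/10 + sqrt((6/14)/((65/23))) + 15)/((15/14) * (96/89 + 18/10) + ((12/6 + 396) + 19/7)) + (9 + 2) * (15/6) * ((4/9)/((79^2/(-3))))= 178 * sqrt(31395)/32703645 + 14013910115/8373474808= 1.67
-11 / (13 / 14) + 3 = -115 / 13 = -8.85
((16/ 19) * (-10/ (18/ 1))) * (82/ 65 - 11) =3376/ 741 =4.56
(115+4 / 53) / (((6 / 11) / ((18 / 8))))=474.69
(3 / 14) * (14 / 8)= 3 / 8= 0.38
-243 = -243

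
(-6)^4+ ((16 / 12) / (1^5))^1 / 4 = 3889 / 3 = 1296.33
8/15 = 0.53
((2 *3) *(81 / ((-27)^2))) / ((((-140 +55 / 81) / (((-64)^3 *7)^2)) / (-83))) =15092034041806848 / 11285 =1337353481772.87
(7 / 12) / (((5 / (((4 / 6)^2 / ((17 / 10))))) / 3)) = 14 / 153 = 0.09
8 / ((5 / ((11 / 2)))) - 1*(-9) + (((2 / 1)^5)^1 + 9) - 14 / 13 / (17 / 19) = 63644 / 1105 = 57.60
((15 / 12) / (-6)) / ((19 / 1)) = -5 / 456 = -0.01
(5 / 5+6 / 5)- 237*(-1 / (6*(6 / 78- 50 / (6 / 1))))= -8321 / 3220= -2.58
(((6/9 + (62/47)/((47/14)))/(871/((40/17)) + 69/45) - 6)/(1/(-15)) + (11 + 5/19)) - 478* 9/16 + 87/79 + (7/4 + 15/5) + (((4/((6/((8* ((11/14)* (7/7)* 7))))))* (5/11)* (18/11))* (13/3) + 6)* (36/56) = -22993156976677/236635519912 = -97.17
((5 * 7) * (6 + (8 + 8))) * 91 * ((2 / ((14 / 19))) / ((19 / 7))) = 70070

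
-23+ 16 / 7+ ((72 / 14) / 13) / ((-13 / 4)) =-24649 / 1183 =-20.84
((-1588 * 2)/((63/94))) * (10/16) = -2961.75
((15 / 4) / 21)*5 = 25 / 28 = 0.89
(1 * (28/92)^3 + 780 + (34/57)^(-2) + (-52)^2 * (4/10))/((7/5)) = 131117139471/98455364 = 1331.74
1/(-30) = -1/30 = -0.03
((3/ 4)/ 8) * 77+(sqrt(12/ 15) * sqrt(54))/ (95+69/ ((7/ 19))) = 21 * sqrt(30)/ 4940+231/ 32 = 7.24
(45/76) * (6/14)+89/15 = 49373/7980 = 6.19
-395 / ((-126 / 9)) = 28.21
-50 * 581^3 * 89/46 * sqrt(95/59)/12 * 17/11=-7418350243325 * sqrt(5605)/179124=-3100568735.10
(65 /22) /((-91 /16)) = -40 /77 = -0.52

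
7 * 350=2450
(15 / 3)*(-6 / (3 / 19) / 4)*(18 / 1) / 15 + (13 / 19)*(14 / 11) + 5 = -10686 / 209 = -51.13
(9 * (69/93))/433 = 207/13423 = 0.02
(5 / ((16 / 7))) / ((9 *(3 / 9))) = 35 / 48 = 0.73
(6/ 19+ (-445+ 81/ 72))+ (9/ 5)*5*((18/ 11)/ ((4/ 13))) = -661603/ 1672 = -395.70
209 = 209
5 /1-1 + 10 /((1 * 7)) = 38 /7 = 5.43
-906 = -906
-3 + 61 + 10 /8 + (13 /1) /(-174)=20593 /348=59.18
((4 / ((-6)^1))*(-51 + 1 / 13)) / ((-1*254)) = -662 / 4953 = -0.13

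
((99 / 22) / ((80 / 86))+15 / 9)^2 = 2436721 / 57600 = 42.30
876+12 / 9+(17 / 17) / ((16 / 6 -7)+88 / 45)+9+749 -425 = 388382 / 321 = 1209.91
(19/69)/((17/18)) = 114/391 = 0.29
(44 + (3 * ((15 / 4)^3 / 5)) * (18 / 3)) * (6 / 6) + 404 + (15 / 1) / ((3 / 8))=21691 / 32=677.84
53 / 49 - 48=-2299 / 49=-46.92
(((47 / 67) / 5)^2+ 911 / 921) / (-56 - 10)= -4739612 / 310077675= -0.02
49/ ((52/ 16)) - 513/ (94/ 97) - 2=-630913/ 1222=-516.30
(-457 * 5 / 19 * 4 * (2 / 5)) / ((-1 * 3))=3656 / 57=64.14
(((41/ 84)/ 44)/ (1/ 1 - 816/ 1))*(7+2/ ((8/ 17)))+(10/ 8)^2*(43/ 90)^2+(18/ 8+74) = 76.61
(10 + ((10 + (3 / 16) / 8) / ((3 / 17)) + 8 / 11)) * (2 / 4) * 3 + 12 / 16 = 287345 / 2816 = 102.04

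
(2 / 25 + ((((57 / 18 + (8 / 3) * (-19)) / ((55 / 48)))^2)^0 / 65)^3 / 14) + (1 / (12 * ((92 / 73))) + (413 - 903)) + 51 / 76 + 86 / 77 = -216487074360317 / 443561118000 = -488.07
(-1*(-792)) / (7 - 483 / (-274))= 217008 / 2401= 90.38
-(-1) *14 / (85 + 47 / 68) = 952 / 5827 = 0.16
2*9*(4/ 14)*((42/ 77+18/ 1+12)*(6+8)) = 24192/ 11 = 2199.27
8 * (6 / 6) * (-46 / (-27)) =368 / 27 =13.63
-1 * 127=-127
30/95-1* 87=-1647/19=-86.68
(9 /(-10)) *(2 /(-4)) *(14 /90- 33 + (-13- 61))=-1202 /25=-48.08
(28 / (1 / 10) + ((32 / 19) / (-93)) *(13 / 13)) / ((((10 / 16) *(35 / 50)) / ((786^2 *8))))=13040681791488 / 4123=3162910936.57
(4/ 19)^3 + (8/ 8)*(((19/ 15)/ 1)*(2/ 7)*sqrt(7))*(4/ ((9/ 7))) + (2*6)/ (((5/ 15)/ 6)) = 152*sqrt(7)/ 135 + 1481608/ 6859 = 218.99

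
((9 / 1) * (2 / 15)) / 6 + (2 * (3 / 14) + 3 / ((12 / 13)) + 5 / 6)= 4.71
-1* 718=-718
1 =1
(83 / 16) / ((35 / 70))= 83 / 8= 10.38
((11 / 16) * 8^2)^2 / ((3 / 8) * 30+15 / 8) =15488 / 105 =147.50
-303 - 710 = -1013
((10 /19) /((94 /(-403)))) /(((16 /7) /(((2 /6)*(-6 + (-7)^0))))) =70525 /42864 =1.65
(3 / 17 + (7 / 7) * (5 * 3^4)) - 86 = 5426 / 17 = 319.18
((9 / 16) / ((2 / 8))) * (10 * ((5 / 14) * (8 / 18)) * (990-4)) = 24650 / 7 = 3521.43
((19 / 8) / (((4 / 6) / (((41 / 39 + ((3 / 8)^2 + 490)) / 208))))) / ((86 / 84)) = 489179985 / 59531264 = 8.22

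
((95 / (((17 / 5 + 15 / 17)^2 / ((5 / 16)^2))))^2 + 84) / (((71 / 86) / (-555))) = -2313382091133485029785 / 40842641117544448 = -56641.34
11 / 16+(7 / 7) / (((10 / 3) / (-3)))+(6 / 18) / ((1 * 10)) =-43 / 240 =-0.18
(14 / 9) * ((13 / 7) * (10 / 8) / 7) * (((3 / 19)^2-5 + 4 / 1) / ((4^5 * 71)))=-715 / 103344192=-0.00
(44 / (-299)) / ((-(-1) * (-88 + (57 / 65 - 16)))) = 220 / 154169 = 0.00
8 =8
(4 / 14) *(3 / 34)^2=9 / 4046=0.00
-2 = -2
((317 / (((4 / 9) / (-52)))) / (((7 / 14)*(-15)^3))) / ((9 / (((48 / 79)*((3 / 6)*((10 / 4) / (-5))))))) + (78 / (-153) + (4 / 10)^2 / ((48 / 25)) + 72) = 430312801 / 6043500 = 71.20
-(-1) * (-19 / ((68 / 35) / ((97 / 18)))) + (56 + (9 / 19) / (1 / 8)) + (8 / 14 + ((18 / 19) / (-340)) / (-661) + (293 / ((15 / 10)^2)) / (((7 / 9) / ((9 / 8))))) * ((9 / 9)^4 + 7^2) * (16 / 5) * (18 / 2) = 29275611652447 / 107605512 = 272064.24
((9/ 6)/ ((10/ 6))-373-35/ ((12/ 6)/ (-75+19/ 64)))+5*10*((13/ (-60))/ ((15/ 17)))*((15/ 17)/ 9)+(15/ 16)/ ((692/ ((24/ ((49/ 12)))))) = 136816021549/ 146482560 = 934.01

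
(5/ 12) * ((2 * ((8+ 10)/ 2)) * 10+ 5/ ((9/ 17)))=8525/ 108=78.94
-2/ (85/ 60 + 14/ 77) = -264/ 211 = -1.25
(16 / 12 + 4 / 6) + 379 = 381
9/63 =0.14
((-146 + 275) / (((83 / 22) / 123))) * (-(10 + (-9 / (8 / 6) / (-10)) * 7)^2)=-60550550577 / 66400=-911905.88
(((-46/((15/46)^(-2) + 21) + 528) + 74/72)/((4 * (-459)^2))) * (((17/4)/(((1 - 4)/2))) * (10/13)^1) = -649571225/476127361008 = -0.00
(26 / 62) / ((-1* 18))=-13 / 558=-0.02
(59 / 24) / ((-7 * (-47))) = 59 / 7896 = 0.01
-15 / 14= -1.07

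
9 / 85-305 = -25916 / 85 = -304.89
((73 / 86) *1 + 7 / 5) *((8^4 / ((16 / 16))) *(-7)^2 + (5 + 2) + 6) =194093339 / 430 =451379.86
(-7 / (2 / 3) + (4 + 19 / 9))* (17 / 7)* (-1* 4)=2686 / 63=42.63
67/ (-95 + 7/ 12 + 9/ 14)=-5628/ 7877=-0.71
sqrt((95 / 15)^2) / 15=19 / 45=0.42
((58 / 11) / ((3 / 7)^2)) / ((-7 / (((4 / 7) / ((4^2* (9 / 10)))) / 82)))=-145 / 73062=-0.00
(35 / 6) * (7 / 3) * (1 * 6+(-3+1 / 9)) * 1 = 3430 / 81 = 42.35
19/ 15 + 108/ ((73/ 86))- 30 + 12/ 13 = 1415281/ 14235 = 99.42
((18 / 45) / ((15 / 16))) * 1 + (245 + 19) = 264.43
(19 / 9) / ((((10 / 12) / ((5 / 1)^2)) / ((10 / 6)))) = 950 / 9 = 105.56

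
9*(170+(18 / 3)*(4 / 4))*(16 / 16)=1584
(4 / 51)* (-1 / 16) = -1 / 204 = -0.00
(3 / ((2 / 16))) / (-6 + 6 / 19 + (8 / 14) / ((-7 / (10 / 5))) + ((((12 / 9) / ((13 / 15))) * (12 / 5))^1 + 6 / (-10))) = -1452360 / 166729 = -8.71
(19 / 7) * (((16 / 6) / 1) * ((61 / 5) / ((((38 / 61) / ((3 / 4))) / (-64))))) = -238144 / 35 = -6804.11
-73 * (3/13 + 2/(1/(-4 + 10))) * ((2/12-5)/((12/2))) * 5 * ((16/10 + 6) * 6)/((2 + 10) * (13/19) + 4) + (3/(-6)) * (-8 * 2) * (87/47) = 13444.70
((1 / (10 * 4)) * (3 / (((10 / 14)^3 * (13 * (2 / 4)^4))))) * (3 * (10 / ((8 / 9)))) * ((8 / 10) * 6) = 333396 / 8125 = 41.03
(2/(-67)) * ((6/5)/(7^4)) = -12/804335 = -0.00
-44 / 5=-8.80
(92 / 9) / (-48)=-23 / 108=-0.21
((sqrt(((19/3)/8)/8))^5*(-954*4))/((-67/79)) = 13.86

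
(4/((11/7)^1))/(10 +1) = 0.23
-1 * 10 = -10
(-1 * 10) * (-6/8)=15/2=7.50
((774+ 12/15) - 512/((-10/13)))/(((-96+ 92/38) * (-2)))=68419/8890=7.70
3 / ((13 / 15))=3.46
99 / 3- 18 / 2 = 24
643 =643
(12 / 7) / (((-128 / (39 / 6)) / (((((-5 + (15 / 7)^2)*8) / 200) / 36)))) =13 / 329280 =0.00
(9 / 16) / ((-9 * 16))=-1 / 256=-0.00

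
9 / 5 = 1.80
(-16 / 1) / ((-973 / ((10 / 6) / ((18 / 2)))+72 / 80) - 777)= 160 / 60303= 0.00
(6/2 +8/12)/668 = 11/2004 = 0.01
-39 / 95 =-0.41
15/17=0.88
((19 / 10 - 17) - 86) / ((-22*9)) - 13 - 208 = -220.49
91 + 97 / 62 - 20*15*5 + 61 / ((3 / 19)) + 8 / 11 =-1020.37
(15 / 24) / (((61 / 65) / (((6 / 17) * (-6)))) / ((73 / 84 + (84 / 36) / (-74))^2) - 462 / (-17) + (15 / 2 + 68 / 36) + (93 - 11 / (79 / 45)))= 26616455444475 / 5223968745280972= 0.01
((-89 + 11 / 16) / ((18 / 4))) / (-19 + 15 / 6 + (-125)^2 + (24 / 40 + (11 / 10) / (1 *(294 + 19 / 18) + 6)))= -4253915 / 3383429308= -0.00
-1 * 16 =-16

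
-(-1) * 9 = 9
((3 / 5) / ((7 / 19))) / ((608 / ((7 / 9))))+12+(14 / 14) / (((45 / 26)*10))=86831 / 7200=12.06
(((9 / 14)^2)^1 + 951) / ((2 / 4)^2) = 186477 / 49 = 3805.65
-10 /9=-1.11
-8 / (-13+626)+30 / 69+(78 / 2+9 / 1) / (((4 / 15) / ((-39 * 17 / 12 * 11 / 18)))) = -171361453 / 28198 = -6077.08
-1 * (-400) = 400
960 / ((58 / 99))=47520 / 29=1638.62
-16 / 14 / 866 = -4 / 3031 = -0.00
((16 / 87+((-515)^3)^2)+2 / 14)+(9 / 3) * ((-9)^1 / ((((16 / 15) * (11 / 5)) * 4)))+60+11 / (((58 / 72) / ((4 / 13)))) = 103986432347821366621259 / 5573568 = 18657067133265686.65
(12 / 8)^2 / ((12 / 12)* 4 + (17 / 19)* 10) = 57 / 328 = 0.17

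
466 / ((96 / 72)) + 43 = 785 / 2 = 392.50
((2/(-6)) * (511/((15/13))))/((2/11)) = -73073/90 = -811.92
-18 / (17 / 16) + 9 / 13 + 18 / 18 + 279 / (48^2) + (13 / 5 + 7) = -1563697 / 282880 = -5.53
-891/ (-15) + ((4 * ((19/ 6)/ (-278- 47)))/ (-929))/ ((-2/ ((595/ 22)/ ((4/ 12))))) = 78908857/ 1328470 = 59.40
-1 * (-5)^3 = 125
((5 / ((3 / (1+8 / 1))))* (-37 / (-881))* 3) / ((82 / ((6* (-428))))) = -2137860 / 36121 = -59.19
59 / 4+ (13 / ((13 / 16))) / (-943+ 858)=4951 / 340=14.56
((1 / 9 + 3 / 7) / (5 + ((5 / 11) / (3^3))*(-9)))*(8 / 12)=187 / 2520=0.07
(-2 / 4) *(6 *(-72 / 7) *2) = 432 / 7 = 61.71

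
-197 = -197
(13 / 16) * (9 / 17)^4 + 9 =12112317 / 1336336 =9.06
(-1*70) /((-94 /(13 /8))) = 455 /376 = 1.21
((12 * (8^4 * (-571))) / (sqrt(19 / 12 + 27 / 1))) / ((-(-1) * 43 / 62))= -3480158208 * sqrt(21) / 2107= -7569097.49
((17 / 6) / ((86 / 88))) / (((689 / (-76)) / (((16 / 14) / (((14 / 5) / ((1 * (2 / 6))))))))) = -568480 / 13065507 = -0.04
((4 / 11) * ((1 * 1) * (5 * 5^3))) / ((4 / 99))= 5625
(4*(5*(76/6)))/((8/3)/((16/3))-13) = -304/15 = -20.27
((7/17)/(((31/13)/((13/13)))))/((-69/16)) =-1456/36363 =-0.04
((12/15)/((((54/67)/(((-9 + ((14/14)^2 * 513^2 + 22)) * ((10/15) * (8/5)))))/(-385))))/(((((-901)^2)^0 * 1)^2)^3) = -43448190016/405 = -107279481.52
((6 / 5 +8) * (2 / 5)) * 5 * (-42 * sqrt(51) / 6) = -644 * sqrt(51) / 5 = -919.82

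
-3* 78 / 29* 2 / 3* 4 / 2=-312 / 29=-10.76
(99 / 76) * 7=693 / 76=9.12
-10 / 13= -0.77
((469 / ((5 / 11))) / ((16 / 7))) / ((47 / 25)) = 180565 / 752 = 240.11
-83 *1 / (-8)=83 / 8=10.38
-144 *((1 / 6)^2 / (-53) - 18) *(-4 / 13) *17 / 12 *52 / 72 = -1167730 / 1431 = -816.02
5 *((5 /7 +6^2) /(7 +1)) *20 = 6425 /14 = 458.93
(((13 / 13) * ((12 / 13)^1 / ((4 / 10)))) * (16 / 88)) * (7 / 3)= 140 / 143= 0.98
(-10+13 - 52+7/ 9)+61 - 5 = 7.78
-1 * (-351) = 351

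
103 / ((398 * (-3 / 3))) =-103 / 398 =-0.26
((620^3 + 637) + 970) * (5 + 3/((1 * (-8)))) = 8818195459/8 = 1102274432.38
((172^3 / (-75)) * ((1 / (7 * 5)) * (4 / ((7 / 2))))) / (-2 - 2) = 553.84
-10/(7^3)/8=-5/1372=-0.00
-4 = -4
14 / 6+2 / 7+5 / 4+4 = 661 / 84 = 7.87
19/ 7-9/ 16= 241/ 112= 2.15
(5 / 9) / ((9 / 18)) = 10 / 9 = 1.11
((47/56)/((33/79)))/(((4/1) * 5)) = 3713/36960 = 0.10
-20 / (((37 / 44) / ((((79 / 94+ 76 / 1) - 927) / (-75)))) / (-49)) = 68918696 / 5217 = 13210.41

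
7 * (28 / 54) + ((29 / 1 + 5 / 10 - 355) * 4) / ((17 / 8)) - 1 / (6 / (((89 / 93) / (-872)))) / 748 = -609.08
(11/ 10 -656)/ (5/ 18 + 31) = -58941/ 2815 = -20.94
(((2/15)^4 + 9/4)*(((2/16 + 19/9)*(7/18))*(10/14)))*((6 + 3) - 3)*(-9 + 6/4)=-62.90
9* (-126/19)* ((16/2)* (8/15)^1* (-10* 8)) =387072/19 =20372.21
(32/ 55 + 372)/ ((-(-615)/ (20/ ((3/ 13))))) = 52.50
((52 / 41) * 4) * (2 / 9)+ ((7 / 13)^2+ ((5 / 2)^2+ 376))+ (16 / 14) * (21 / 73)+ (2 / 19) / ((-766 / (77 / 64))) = 814132107872035 / 2120158257984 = 384.00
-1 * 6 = -6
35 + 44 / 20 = 186 / 5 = 37.20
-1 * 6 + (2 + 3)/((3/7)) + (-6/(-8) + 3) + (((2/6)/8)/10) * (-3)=2257/240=9.40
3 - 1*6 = -3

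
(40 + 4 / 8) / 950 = 81 / 1900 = 0.04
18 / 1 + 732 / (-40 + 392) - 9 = 975 / 88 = 11.08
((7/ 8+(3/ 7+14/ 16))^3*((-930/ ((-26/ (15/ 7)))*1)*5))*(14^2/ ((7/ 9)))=71243661375/ 71344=998593.59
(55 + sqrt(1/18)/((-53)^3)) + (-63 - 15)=-23 - sqrt(2)/893262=-23.00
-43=-43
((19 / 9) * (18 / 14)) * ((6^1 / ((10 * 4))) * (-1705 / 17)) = -19437 / 476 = -40.83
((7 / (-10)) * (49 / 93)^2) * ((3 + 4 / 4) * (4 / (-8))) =16807 / 43245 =0.39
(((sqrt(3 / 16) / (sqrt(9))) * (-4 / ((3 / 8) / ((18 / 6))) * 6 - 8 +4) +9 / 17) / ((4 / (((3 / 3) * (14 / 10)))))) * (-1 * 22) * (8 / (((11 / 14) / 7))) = -24696 / 85 +134456 * sqrt(3) / 15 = 15235.10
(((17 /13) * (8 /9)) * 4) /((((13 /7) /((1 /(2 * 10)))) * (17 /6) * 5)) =112 /12675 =0.01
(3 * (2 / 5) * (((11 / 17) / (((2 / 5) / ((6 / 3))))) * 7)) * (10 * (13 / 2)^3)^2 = 27874821975 / 136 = 204961926.29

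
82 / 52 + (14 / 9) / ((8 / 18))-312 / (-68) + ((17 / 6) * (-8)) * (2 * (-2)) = 66520 / 663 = 100.33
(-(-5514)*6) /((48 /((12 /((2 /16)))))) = 66168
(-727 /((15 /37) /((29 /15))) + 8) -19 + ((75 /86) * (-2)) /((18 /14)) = -33662603 /9675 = -3479.34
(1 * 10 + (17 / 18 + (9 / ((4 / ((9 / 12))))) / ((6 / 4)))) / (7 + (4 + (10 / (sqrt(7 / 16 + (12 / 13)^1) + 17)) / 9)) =4345 * sqrt(3679) / 593406109 + 5177876539 / 4747248872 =1.09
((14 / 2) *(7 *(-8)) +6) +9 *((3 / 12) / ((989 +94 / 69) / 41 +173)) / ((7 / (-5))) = -6028310921 / 15617056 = -386.01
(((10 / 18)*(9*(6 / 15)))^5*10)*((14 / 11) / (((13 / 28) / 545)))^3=3120309592494080000 / 2924207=1067061802565.30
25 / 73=0.34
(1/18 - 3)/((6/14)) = -371/54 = -6.87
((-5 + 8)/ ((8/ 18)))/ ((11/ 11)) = 27/ 4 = 6.75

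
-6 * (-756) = 4536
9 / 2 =4.50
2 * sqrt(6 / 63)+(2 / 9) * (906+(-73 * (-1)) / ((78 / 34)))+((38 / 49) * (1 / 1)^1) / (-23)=208.99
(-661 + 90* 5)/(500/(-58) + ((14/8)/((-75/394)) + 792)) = -917850/3367709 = -0.27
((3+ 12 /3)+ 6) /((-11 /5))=-5.91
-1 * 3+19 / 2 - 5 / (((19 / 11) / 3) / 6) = -1733 / 38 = -45.61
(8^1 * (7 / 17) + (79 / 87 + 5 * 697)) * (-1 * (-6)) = 10321060 / 493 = 20935.21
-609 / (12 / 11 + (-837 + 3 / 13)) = 29029 / 39834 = 0.73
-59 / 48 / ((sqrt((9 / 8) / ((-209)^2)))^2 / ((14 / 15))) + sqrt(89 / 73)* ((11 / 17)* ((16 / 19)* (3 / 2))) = -18040253 / 405 + 264* sqrt(6497) / 23579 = -44542.93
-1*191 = -191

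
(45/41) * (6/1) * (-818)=-220860/41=-5386.83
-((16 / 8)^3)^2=-64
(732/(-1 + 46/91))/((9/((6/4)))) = -11102/45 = -246.71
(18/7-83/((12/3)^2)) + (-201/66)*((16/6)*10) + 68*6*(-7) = -10865605/3696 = -2939.83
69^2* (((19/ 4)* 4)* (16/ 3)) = 482448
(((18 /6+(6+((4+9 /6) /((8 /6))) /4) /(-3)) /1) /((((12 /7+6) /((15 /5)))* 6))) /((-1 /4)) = -49 /288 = -0.17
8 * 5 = 40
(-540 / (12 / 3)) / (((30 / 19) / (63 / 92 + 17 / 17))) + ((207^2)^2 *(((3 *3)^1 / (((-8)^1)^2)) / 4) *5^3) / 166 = 47507311431315 / 977408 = 48605404.74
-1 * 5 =-5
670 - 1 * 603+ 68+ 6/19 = 2571/19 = 135.32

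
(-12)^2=144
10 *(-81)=-810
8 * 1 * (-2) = -16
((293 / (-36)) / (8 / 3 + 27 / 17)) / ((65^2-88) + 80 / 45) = -14943 / 32332132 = -0.00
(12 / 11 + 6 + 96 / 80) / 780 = 38 / 3575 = 0.01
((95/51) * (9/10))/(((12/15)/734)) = 104595/68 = 1538.16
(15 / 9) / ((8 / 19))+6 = 239 / 24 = 9.96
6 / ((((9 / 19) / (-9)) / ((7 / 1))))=-798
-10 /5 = -2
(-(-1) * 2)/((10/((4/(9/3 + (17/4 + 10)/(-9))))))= 48/85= 0.56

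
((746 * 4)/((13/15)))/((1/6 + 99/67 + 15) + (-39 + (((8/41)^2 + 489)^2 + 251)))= 0.01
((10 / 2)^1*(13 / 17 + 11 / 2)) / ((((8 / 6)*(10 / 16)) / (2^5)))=20448 / 17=1202.82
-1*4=-4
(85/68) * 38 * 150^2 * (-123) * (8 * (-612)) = 643609800000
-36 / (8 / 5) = -22.50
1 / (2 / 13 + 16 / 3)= 39 / 214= 0.18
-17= -17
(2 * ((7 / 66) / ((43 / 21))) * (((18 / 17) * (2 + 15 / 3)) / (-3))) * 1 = -2058 / 8041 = -0.26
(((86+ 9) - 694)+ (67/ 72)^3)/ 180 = -223274789/ 67184640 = -3.32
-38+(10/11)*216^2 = 466142/11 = 42376.55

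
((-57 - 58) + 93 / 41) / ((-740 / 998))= 1153189 / 7585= 152.04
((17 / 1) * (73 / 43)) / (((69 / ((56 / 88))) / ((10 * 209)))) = 1650530 / 2967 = 556.30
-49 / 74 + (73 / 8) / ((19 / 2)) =839 / 2812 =0.30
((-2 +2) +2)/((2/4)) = 4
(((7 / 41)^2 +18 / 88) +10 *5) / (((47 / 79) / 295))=24908.43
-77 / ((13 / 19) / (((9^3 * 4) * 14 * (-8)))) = 36754161.23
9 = 9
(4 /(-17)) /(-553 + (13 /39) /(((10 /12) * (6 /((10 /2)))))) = 6 /14093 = 0.00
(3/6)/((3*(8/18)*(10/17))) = 51/80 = 0.64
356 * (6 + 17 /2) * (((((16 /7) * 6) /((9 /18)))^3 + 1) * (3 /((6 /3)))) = 54806742633 /343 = 159786421.67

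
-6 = -6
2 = 2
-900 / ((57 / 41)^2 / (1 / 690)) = -16810 / 24909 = -0.67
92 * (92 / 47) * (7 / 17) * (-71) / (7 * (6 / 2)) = -600944 / 2397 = -250.71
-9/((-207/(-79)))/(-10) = 79/230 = 0.34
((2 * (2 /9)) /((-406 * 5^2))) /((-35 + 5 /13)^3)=2197 /2081067187500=0.00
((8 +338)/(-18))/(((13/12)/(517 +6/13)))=-4655084/507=-9181.63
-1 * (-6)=6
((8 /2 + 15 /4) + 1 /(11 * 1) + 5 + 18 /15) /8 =3089 /1760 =1.76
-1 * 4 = -4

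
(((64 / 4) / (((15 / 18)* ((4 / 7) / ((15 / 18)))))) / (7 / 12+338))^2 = 0.01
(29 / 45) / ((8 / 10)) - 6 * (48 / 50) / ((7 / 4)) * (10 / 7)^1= -34367 / 8820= -3.90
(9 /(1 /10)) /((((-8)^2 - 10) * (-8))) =-5 /24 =-0.21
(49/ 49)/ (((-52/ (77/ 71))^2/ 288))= 106722/ 851929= 0.13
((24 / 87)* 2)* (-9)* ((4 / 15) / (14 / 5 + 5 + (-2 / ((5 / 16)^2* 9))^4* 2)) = -98415000000 / 4565455510063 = -0.02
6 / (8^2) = 3 / 32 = 0.09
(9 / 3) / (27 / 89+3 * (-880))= -89 / 78311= -0.00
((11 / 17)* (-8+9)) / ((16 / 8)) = 11 / 34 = 0.32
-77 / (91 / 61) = -51.62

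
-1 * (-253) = 253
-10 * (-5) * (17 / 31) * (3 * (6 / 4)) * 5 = 19125 / 31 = 616.94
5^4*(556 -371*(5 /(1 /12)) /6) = -1971250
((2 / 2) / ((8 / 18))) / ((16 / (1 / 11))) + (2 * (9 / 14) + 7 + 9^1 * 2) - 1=124671 / 4928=25.30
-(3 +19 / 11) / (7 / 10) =-520 / 77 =-6.75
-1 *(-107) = 107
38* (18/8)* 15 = 1282.50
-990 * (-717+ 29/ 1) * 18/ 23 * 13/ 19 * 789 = 125752461120/ 437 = 287763068.92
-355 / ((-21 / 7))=355 / 3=118.33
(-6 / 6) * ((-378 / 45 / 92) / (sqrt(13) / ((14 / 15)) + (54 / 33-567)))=-15642858 / 96857273285-5929 * sqrt(13) / 19371454657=-0.00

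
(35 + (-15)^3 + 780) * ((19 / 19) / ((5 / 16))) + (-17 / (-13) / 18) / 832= -1594884079 / 194688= -8192.00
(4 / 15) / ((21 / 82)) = 328 / 315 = 1.04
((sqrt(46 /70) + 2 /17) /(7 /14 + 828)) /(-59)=-2 * sqrt(805) /3421705 - 4 /1661971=-0.00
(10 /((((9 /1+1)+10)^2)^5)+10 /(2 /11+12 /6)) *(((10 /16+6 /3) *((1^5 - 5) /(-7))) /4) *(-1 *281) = -3956480000000843 /8192000000000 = -482.97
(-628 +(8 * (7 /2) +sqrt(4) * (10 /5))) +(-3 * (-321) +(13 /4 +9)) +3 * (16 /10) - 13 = 7421 /20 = 371.05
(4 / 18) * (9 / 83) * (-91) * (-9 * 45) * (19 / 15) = 93366 / 83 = 1124.89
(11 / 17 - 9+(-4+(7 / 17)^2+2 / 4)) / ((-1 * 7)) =6753 / 4046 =1.67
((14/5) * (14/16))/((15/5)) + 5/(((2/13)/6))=11749/60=195.82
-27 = -27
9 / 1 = 9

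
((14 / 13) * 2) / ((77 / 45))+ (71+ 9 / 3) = 10762 / 143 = 75.26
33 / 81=11 / 27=0.41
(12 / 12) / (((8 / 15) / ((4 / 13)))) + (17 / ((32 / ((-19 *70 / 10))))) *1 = -29153 / 416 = -70.08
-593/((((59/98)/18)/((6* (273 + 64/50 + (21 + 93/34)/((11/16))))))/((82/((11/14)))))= -10401860742837984/3034075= -3428346610.69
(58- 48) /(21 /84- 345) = -40 /1379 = -0.03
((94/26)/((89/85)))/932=3995/1078324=0.00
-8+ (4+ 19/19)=-3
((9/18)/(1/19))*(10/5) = 19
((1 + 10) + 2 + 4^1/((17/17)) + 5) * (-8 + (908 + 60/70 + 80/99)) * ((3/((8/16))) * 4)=9997664/21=476079.24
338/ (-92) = -169/ 46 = -3.67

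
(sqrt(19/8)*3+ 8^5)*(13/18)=13*sqrt(38)/24+ 212992/9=23669.12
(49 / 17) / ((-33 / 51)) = -49 / 11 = -4.45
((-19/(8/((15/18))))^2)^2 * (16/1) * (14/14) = 81450625/331776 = 245.50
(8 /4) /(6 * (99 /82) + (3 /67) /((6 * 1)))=10988 /39839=0.28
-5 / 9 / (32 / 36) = -5 / 8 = -0.62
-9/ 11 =-0.82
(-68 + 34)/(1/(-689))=23426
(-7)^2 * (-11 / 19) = -539 / 19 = -28.37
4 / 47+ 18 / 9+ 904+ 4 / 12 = 906.42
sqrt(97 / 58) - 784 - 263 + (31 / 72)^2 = -5426687 / 5184 + sqrt(5626) / 58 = -1045.52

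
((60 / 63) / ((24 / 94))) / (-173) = -235 / 10899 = -0.02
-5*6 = -30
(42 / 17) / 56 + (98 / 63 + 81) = 50551 / 612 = 82.60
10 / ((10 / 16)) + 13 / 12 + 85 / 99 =7105 / 396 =17.94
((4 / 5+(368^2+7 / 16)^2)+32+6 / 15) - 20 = 23474916205301 / 1280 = 18339778285.39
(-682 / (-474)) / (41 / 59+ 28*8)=20119 / 3141909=0.01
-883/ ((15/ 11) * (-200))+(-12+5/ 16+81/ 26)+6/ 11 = -4108957/ 858000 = -4.79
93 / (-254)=-93 / 254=-0.37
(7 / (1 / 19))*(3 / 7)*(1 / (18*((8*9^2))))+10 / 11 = 39089 / 42768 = 0.91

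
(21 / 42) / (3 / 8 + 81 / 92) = 92 / 231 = 0.40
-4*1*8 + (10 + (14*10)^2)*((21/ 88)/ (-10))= -43997/ 88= -499.97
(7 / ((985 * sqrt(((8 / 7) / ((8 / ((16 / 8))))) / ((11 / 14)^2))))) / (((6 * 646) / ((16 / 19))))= 11 * sqrt(14) / 18134835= 0.00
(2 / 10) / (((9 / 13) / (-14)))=-182 / 45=-4.04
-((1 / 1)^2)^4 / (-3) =1 / 3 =0.33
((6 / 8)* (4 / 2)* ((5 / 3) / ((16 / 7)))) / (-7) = -5 / 32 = -0.16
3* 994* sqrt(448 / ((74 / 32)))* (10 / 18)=23058.62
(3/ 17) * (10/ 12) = 5/ 34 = 0.15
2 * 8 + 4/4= 17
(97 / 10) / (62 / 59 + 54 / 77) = 440671 / 79600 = 5.54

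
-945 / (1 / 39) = -36855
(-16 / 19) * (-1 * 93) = 1488 / 19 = 78.32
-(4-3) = -1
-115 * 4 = -460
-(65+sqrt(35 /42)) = -65-sqrt(30) /6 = -65.91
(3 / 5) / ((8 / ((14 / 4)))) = 21 / 80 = 0.26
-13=-13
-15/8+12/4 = 9/8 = 1.12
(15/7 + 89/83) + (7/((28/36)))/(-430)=798011/249830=3.19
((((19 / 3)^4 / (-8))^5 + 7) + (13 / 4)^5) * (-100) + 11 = 939749335383273627000344137 / 28563737812992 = 32900082669006.85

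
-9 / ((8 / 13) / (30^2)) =-26325 / 2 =-13162.50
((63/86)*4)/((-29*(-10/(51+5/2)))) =6741/12470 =0.54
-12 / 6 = -2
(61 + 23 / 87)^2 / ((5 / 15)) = 28408900 / 2523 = 11259.97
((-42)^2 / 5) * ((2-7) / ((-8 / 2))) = 441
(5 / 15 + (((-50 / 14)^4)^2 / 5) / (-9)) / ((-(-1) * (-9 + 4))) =30500283722 / 259416045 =117.57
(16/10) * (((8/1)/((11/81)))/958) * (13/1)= 33696/26345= 1.28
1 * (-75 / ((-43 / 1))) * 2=150 / 43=3.49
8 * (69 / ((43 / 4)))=2208 / 43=51.35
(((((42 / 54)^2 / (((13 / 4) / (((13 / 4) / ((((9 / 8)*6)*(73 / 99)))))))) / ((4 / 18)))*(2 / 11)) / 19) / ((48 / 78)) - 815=-61041233 / 74898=-814.99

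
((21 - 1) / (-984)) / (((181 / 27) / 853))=-38385 / 14842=-2.59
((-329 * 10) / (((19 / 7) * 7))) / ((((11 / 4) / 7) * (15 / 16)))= -294784 / 627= -470.15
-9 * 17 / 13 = -153 / 13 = -11.77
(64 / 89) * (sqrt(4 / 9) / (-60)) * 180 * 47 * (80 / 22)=-240640 / 979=-245.80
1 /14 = 0.07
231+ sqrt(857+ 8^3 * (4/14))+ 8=sqrt(49161)/7+ 239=270.67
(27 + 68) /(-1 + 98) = 0.98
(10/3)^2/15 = 0.74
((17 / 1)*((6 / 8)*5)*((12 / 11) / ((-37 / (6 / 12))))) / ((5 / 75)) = -11475 / 814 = -14.10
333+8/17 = 5669/17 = 333.47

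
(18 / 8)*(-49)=-441 / 4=-110.25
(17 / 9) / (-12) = -17 / 108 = -0.16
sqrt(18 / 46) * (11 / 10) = 33 * sqrt(23) / 230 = 0.69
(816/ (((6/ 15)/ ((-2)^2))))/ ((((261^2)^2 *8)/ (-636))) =-72080/ 515607849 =-0.00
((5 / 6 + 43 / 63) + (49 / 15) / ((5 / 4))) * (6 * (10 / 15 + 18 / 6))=143077 / 1575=90.84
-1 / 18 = -0.06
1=1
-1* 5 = -5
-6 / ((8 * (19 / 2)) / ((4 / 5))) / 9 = -2 / 285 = -0.01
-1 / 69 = -0.01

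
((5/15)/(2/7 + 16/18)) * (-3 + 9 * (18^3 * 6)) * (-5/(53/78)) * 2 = -1315265.55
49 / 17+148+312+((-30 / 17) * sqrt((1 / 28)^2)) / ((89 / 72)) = 4901847 / 10591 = 462.83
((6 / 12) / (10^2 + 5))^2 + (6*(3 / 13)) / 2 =396913 / 573300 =0.69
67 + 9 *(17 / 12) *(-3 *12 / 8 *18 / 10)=-1451 / 40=-36.28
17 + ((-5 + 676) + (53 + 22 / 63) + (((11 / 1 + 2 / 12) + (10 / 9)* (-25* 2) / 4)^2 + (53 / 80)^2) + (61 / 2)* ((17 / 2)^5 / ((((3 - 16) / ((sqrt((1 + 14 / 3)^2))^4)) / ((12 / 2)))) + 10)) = -30382164227344661 / 47174400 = -644039229.48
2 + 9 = 11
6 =6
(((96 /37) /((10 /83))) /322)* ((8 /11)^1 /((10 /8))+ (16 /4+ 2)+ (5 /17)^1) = 12806568 /27848975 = 0.46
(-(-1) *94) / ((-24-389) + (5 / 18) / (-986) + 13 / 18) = -556104 / 2439037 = -0.23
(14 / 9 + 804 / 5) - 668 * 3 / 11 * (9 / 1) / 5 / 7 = 400238 / 3465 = 115.51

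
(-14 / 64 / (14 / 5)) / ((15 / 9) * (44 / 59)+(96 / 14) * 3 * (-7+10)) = -6195 / 4992256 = -0.00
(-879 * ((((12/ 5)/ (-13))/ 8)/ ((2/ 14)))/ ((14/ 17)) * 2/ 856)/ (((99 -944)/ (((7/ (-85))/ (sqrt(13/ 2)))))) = 18459 * sqrt(26)/ 6112054000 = 0.00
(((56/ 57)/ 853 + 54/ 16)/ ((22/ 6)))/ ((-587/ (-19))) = 1313215/ 44062568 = 0.03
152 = 152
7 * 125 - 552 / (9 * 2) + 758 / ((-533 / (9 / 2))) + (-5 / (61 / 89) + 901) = 168902300 / 97539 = 1731.64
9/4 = 2.25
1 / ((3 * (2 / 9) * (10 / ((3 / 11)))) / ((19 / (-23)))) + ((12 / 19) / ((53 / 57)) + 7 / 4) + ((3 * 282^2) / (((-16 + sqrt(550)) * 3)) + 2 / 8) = 56906086913 / 13140820 + 66270 * sqrt(22) / 49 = 10674.03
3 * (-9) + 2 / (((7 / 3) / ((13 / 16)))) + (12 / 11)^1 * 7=-18.67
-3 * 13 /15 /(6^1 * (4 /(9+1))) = -13 /12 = -1.08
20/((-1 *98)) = -10/49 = -0.20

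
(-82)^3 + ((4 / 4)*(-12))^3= -553096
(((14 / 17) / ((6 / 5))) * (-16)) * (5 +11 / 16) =-3185 / 51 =-62.45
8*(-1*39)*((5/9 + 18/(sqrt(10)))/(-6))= 260/9 + 468*sqrt(10)/5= 324.88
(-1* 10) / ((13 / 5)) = -50 / 13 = -3.85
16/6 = 8/3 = 2.67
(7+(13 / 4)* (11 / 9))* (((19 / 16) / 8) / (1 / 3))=7505 / 1536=4.89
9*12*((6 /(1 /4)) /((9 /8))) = 2304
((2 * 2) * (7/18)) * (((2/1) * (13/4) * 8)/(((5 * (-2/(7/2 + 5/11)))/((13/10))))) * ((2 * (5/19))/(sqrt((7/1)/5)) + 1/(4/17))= -195.23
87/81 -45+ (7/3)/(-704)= -835007/19008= -43.93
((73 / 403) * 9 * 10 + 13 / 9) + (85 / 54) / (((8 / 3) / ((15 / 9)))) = 3260987 / 174096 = 18.73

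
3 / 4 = 0.75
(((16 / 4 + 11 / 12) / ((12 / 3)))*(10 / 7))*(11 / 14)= 1.38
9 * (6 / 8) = 27 / 4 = 6.75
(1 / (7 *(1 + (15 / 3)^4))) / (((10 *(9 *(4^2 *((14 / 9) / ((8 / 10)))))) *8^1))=1 / 98156800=0.00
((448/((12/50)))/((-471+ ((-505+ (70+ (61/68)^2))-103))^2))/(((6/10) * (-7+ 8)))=3421020160/1117710770967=0.00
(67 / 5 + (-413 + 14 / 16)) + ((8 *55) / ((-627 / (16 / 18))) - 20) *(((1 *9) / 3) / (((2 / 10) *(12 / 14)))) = -15587837 / 20520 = -759.64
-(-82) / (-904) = -41 / 452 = -0.09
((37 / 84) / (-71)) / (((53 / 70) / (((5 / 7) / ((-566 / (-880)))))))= -203500 / 22363509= -0.01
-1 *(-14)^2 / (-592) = 49 / 148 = 0.33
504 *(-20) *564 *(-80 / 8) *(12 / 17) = 682214400 / 17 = 40130258.82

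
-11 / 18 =-0.61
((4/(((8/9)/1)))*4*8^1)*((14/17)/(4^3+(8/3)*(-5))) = 756/323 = 2.34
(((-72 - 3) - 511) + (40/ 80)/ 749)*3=-2633481/ 1498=-1758.00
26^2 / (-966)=-0.70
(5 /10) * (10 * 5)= 25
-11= -11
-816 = -816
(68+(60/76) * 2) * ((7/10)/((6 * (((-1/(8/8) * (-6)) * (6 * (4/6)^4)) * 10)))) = 0.11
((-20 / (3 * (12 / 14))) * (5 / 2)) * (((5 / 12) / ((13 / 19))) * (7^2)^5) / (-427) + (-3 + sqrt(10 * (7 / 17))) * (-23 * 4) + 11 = 670903296203 / 85644 -92 * sqrt(1190) / 17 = 7833442.01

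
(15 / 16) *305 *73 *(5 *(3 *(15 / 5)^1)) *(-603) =-9062411625 / 16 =-566400726.56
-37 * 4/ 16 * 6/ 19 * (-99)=10989/ 38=289.18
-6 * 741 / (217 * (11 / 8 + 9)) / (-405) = 0.00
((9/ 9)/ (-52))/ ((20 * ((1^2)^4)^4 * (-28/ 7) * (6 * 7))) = 1/ 174720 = 0.00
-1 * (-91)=91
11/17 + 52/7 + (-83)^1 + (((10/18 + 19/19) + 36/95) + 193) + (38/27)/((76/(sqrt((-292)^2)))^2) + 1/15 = 42993152/305235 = 140.85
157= 157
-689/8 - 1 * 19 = -841/8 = -105.12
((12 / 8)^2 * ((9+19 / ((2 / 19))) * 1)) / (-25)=-3411 / 200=-17.06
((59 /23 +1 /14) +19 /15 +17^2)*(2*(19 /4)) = 2782.58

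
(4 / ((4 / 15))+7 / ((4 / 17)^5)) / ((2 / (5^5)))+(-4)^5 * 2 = 31103177571 / 2048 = 15187098.42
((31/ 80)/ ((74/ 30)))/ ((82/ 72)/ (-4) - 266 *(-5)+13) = 837/ 7153987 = 0.00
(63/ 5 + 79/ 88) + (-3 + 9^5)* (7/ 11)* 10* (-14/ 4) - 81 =-578680501/ 440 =-1315182.96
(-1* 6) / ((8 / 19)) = -57 / 4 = -14.25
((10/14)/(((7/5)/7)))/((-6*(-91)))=25/3822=0.01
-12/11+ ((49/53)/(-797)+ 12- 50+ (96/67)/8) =-38.91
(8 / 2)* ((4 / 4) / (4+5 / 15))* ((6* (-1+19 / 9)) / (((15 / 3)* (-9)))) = -0.14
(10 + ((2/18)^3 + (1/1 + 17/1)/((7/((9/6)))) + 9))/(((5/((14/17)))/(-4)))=-15.06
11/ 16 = 0.69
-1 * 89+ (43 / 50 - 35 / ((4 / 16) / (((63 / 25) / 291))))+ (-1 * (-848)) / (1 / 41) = 168191441 / 4850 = 34678.65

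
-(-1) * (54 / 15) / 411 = 6 / 685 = 0.01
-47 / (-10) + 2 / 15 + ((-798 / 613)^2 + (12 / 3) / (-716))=2632289761 / 403575906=6.52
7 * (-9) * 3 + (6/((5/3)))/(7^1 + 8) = -4719/25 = -188.76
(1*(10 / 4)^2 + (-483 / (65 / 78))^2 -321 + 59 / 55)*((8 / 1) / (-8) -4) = -1678112.41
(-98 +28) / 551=-70 / 551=-0.13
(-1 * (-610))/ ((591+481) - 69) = 610/ 1003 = 0.61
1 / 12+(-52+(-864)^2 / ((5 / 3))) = 447845.68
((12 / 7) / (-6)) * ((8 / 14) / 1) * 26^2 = -5408 / 49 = -110.37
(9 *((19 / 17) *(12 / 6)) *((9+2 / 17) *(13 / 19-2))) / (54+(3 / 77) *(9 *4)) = -298375 / 68493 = -4.36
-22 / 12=-11 / 6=-1.83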